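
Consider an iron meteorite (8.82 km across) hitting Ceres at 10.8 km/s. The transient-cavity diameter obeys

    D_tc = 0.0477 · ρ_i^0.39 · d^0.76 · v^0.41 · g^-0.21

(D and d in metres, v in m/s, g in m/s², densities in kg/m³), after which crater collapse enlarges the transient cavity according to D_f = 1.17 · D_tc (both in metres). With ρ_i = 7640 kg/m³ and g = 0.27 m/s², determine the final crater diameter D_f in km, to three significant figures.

In SI: d = 8820 m, v = 10800 m/s.
ρ_i^0.39 = 7640^0.39 = 32.69
d^0.76 = 8820^0.76 = 996.7
v^0.41 = 10800^0.41 = 45.05
g^-0.21 = 0.27^-0.21 = 1.316
D_tc = 0.0477 × 32.69 × 996.7 × 45.05 × 1.316 = 92140 m
D_f = 1.17 × 92140 = 1.078 × 10^5 m
     = 107.8 km

D_f ≈ 108 km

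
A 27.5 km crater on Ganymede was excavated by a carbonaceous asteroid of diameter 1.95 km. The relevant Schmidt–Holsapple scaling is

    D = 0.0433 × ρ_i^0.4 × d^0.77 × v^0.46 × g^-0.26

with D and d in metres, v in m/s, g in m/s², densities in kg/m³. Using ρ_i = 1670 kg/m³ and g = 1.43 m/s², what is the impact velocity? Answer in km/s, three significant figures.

v ≈ 24.7 km/s

Rearranging for v: v = [D / (0.0433 · 1670^0.4 · 1950^0.77 · 1.43^-0.26)]^(1/0.46).
D = 27500 m.
1670^0.4 = 19.46
1950^0.77 = 341.4
1.43^-0.26 = 0.9112
Denominator = 0.0433 × 19.46 × 341.4 × 0.9112 = 262.1
D / 262.1 = 27500 / 262.1 = 104.9
v = 104.9^(1/0.46) = 104.9^2.1739 = 24715 m/s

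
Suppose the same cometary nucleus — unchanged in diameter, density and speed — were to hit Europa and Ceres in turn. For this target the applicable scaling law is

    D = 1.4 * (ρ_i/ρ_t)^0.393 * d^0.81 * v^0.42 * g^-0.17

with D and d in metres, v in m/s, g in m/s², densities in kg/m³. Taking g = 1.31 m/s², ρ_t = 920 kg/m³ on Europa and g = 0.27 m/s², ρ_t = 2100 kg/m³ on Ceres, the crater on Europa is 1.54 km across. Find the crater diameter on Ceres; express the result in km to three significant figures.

D ≈ 1.46 km

The impactor-only factors (d, v, ρ_i) cancel in the ratio, leaving D_Ceres/D_Europa = (g_Ceres/g_Europa)^-0.17 · (ρ_t,Europa/ρ_t,Ceres)^0.393.
(0.27/1.31)^-0.17 = 0.2061^-0.17 = 1.308
(920/2100)^0.393 = 0.4381^0.393 = 0.7230
Ratio = 1.308 × 0.7230 = 0.9457
D_Ceres = 0.9457 × 1.54 km = 1.46 km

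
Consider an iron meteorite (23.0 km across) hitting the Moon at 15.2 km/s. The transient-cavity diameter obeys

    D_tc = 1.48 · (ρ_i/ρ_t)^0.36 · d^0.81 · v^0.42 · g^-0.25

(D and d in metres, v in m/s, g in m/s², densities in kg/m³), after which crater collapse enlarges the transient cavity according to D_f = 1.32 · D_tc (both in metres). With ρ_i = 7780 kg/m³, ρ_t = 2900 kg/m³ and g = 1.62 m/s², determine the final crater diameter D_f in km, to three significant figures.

In SI: d = 23000 m, v = 15200 m/s.
(ρ_i/ρ_t)^0.36 = (7780/2900)^0.36 = 1.427
d^0.81 = 23000^0.81 = 3412
v^0.42 = 15200^0.42 = 57.07
g^-0.25 = 1.62^-0.25 = 0.8864
D_tc = 1.48 × 1.427 × 3412 × 57.07 × 0.8864 = 3.645 × 10^5 m
D_f = 1.32 × 3.645 × 10^5 = 4.811 × 10^5 m
     = 481.1 km

D_f ≈ 481 km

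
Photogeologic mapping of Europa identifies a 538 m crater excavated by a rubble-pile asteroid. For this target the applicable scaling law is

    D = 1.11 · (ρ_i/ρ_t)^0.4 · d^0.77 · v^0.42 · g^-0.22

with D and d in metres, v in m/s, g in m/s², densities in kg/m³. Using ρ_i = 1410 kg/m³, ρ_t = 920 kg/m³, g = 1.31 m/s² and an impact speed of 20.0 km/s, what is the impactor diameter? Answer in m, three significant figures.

Rearranging for d: d = [D / (1.11 · (1410/920)^0.4 · 20000^0.42 · 1.31^-0.22)]^(1/0.77).
(1410/920)^0.4 = 1.186
20000^0.42 = 64.04
1.31^-0.22 = 0.9423
Denominator = 1.11 × 1.186 × 64.04 × 0.9423 = 79.44
D / 79.44 = 538 / 79.44 = 6.772
d = 6.772^(1/0.77) = 6.772^1.2987 = 11.99 m

d ≈ 12.0 m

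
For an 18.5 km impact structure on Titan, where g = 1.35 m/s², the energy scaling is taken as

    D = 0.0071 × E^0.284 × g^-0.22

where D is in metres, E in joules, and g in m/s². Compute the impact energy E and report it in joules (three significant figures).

Rearranging: E = [D / (0.0071 · g^-0.22)]^(1/0.284).
D = 18500 m.
g^-0.22 = 1.35^-0.22 = 0.9361
D / (0.0071 × 0.9361) = 18500 / (6.646 × 10^-3) = 2.784 × 10^6
E = (2.784 × 10^6)^3.5211 = 4.924 × 10^22 J

E ≈ 4.92 × 10^22 J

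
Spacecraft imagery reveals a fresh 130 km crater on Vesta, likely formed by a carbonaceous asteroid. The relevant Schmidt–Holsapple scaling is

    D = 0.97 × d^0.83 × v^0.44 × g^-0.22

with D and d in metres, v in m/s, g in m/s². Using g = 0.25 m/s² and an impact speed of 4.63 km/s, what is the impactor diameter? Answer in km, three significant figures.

d ≈ 11.9 km

Rearranging for d: d = [D / (0.97 · 4630^0.44 · 0.25^-0.22)]^(1/0.83).
D = 130000 m.
4630^0.44 = 41.01
0.25^-0.22 = 1.357
Denominator = 0.97 × 41.01 × 1.357 = 53.98
D / 53.98 = 130000 / 53.98 = 2408
d = 2408^(1/0.83) = 2408^1.2048 = 11864 m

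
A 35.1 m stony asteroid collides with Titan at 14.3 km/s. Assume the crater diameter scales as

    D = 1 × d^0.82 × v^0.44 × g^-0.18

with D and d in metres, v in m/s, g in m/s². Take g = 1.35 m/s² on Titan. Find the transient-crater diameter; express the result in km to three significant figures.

D ≈ 1.18 km

In SI units: v = 14300 m/s.
d^0.82 = 35.1^0.82 = 18.50
v^0.44 = 14300^0.44 = 67.35
g^-0.18 = 1.35^-0.18 = 0.9474
D = 1 × 18.50 × 67.35 × 0.9474 = 1180 m
   = 1.180 km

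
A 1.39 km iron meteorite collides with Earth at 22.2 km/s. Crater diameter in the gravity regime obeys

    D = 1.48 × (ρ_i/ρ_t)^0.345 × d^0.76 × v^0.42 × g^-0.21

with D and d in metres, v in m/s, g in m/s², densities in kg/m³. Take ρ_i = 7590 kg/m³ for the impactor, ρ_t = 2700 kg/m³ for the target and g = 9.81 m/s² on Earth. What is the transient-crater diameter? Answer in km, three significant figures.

In SI units: d = 1390 m, v = 22200 m/s.
(ρ_i/ρ_t)^0.345 = (7590/2700)^0.345 = 1.428
d^0.76 = 1390^0.76 = 244.7
v^0.42 = 22200^0.42 = 66.91
g^-0.21 = 9.81^-0.21 = 0.6191
D = 1.48 × 1.428 × 244.7 × 66.91 × 0.6191 = 21423 m
   = 21.42 km

D ≈ 21.4 km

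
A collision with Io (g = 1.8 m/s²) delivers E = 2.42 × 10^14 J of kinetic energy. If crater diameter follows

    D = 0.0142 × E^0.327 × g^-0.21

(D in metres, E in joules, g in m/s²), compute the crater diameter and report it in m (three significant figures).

E^0.327 = (2.42 × 10^14)^0.327 = 5.053 × 10^4
g^-0.21 = 1.8^-0.21 = 0.8839
D = 0.0142 × 5.053 × 10^4 × 0.8839 = 634.2 m

D ≈ 634 m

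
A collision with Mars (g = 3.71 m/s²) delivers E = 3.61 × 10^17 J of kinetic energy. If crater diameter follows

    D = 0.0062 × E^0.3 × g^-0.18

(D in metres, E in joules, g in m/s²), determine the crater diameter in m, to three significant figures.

D ≈ 906 m

E^0.3 = (3.61 × 10^17)^0.3 = 1.850 × 10^5
g^-0.18 = 3.71^-0.18 = 0.7898
D = 0.0062 × 1.850 × 10^5 × 0.7898 = 905.9 m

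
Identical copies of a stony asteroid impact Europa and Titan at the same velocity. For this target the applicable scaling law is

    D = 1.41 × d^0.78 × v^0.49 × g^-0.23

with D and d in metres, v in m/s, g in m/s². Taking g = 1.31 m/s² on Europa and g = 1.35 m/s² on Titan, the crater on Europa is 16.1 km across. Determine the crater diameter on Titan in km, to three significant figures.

All impactor-dependent factors cancel in the ratio, leaving D_Titan/D_Europa = (g_Titan/g_Europa)^-0.23.
(1.35/1.31)^-0.23 = 1.031^-0.23 = 0.9930
D_Titan = 0.9930 × 16.1 km = 16.0 km

D ≈ 16.0 km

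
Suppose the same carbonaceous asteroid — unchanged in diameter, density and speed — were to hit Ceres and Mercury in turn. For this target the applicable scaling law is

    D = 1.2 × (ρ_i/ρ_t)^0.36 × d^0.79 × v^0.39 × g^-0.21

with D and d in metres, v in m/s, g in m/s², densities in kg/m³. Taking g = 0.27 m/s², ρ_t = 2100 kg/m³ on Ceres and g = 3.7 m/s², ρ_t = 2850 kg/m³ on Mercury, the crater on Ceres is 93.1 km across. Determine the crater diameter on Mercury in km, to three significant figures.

D ≈ 48.1 km

The impactor-only factors (d, v, ρ_i) cancel in the ratio, leaving D_Mercury/D_Ceres = (g_Mercury/g_Ceres)^-0.21 · (ρ_t,Ceres/ρ_t,Mercury)^0.36.
(3.7/0.27)^-0.21 = 13.70^-0.21 = 0.5771
(2100/2850)^0.36 = 0.7368^0.36 = 0.8959
Ratio = 0.5771 × 0.8959 = 0.5170
D_Mercury = 0.5170 × 93.1 km = 48.1 km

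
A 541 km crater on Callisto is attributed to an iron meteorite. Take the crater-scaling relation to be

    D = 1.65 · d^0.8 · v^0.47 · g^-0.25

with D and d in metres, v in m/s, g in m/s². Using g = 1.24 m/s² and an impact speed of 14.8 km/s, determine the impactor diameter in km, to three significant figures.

d ≈ 29.8 km

Rearranging for d: d = [D / (1.65 · 14800^0.47 · 1.24^-0.25)]^(1/0.8).
D = 541000 m.
14800^0.47 = 91.21
1.24^-0.25 = 0.9476
Denominator = 1.65 × 91.21 × 0.9476 = 142.6
D / 142.6 = 541000 / 142.6 = 3794
d = 3794^(1/0.8) = 3794^1.25 = 29776 m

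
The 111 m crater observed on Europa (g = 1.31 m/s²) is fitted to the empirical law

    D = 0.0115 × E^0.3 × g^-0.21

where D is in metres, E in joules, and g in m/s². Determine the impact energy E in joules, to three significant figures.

E ≈ 2.31 × 10^13 J

Rearranging: E = [D / (0.0115 · g^-0.21)]^(1/0.3).
g^-0.21 = 1.31^-0.21 = 0.9449
D / (0.0115 × 0.9449) = 111 / (0.01087) = 1.021 × 10^4
E = (1.021 × 10^4)^3.3333 = 2.308 × 10^13 J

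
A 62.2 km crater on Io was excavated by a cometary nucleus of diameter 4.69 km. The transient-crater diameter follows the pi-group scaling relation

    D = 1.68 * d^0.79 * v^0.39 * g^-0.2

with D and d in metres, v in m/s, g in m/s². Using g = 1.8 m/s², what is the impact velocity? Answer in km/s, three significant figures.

Rearranging for v: v = [D / (1.68 · 4690^0.79 · 1.8^-0.2)]^(1/0.39).
D = 62200 m.
4690^0.79 = 794.7
1.8^-0.2 = 0.8891
Denominator = 1.68 × 794.7 × 0.8891 = 1187
D / 1187 = 62200 / 1187 = 52.40
v = 52.40^(1/0.39) = 52.40^2.5641 = 25618 m/s

v ≈ 25.6 km/s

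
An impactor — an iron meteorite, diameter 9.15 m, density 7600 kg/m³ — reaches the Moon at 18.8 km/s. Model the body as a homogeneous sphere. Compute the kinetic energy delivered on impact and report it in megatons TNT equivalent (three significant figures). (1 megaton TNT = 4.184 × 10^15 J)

E ≈ 0.129 Mt TNT

v = 18800 m/s.
Mass m = (π/6) ρ d³ = (π/6) × 7600 × (9.15)³ = 3.048 × 10^6 kg
E = ½ m v² = 0.5 × 3.048 × 10^6 × (18800)² = 5.386 × 10^14 J
   = 5.386 × 10^14 / 4.184×10^15 = 0.1287 Mt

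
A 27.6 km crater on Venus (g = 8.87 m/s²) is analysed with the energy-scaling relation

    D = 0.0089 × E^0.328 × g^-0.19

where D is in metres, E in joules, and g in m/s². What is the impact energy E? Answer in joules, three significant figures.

Rearranging: E = [D / (0.0089 · g^-0.19)]^(1/0.328).
D = 27600 m.
g^-0.19 = 8.87^-0.19 = 0.6605
D / (0.0089 × 0.6605) = 27600 / (5.878 × 10^-3) = 4.695 × 10^6
E = (4.695 × 10^6)^3.0488 = 2.190 × 10^20 J

E ≈ 2.19 × 10^20 J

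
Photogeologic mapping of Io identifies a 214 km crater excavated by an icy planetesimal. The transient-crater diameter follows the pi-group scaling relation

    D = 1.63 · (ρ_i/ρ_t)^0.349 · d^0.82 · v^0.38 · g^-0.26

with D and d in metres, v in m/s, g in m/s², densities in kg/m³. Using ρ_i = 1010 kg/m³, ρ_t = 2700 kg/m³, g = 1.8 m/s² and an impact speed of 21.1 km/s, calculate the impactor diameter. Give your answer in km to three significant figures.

d ≈ 31.7 km

Rearranging for d: d = [D / (1.63 · (1010/2700)^0.349 · 21100^0.38 · 1.8^-0.26)]^(1/0.82).
D = 214000 m.
(1010/2700)^0.349 = 0.7095
21100^0.38 = 43.98
1.8^-0.26 = 0.8583
Denominator = 1.63 × 0.7095 × 43.98 × 0.8583 = 43.66
D / 43.66 = 214000 / 43.66 = 4902
d = 4902^(1/0.82) = 4902^1.2195 = 31653 m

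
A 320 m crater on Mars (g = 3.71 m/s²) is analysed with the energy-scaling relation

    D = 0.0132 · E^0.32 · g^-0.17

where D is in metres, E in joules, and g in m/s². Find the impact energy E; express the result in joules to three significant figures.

E ≈ 1.01 × 10^14 J

Rearranging: E = [D / (0.0132 · g^-0.17)]^(1/0.32).
g^-0.17 = 3.71^-0.17 = 0.8002
D / (0.0132 × 0.8002) = 320 / (0.01056) = 3.030 × 10^4
E = (3.030 × 10^4)^3.125 = 1.010 × 10^14 J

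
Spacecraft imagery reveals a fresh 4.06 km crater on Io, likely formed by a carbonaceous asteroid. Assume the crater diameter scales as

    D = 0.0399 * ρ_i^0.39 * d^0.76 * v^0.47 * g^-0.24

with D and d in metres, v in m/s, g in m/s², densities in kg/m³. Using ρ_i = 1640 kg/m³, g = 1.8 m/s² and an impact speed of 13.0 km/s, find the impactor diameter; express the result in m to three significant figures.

Rearranging for d: d = [D / (0.0399 · 1640^0.39 · 13000^0.47 · 1.8^-0.24)]^(1/0.76).
D = 4060 m.
1640^0.39 = 17.94
13000^0.47 = 85.81
1.8^-0.24 = 0.8684
Denominator = 0.0399 × 17.94 × 85.81 × 0.8684 = 53.34
D / 53.34 = 4060 / 53.34 = 76.12
d = 76.12^(1/0.76) = 76.12^1.3158 = 299.0 m

d ≈ 299 m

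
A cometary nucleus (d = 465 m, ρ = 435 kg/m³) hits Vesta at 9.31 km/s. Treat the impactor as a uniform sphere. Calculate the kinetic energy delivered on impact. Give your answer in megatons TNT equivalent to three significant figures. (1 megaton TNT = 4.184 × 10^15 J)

E ≈ 237 Mt TNT

v = 9310 m/s.
Mass m = (π/6) ρ d³ = (π/6) × 435 × (465)³ = 2.290 × 10^10 kg
E = ½ m v² = 0.5 × 2.290 × 10^10 × (9310)² = 9.924 × 10^17 J
   = 9.924 × 10^17 / 4.184×10^15 = 237.2 Mt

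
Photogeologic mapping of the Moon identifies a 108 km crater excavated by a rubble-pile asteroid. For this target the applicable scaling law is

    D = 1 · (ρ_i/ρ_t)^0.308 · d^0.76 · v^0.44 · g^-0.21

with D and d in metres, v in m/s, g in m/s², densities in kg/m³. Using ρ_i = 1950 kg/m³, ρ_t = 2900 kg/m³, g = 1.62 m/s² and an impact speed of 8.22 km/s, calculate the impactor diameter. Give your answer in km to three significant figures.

Rearranging for d: d = [D / (1 · (1950/2900)^0.308 · 8220^0.44 · 1.62^-0.21)]^(1/0.76).
D = 108000 m.
(1950/2900)^0.308 = 0.8849
8220^0.44 = 52.79
1.62^-0.21 = 0.9037
Denominator = 1 × 0.8849 × 52.79 × 0.9037 = 42.22
D / 42.22 = 108000 / 42.22 = 2558
d = 2558^(1/0.76) = 2558^1.3158 = 30487 m

d ≈ 30.5 km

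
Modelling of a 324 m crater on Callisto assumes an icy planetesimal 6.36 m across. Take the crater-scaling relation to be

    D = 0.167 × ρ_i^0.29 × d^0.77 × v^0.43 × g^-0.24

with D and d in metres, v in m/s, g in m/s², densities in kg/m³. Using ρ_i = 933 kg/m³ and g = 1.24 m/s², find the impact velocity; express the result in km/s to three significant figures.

Rearranging for v: v = [D / (0.167 · 933^0.29 · 6.36^0.77 · 1.24^-0.24)]^(1/0.43).
933^0.29 = 7.266
6.36^0.77 = 4.156
1.24^-0.24 = 0.9497
Denominator = 0.167 × 7.266 × 4.156 × 0.9497 = 4.789
D / 4.789 = 324 / 4.789 = 67.66
v = 67.66^(1/0.43) = 67.66^2.3256 = 18056 m/s

v ≈ 18.1 km/s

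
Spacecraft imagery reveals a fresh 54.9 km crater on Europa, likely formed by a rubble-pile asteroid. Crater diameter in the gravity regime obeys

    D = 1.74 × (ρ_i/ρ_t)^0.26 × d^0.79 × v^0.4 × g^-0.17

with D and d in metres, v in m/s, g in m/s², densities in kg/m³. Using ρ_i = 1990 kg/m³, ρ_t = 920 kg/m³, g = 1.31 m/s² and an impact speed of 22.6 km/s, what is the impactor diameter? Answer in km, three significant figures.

Rearranging for d: d = [D / (1.74 · (1990/920)^0.26 · 22600^0.4 · 1.31^-0.17)]^(1/0.79).
D = 54900 m.
(1990/920)^0.26 = 1.222
22600^0.4 = 55.16
1.31^-0.17 = 0.9551
Denominator = 1.74 × 1.222 × 55.16 × 0.9551 = 112.0
D / 112.0 = 54900 / 112.0 = 490.2
d = 490.2^(1/0.79) = 490.2^1.2658 = 2544 m

d ≈ 2.54 km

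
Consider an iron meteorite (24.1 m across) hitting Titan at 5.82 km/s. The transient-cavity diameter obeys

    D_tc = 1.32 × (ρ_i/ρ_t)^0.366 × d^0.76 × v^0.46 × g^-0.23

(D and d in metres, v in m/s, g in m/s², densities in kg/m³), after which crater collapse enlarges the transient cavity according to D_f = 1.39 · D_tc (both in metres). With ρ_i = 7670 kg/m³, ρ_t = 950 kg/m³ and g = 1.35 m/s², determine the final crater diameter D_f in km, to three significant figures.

D_f ≈ 2.23 km

v = 5820 m/s.
(ρ_i/ρ_t)^0.366 = (7670/950)^0.366 = 2.148
d^0.76 = 24.1^0.76 = 11.23
v^0.46 = 5820^0.46 = 53.93
g^-0.23 = 1.35^-0.23 = 0.9333
D_tc = 1.32 × 2.148 × 11.23 × 53.93 × 0.9333 = 1603 m
D_f = 1.39 × 1603 = 2228 m
     = 2.228 km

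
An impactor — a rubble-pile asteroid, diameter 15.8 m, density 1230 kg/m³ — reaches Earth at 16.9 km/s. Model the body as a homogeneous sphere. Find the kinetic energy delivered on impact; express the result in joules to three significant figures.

v = 16900 m/s.
Mass m = (π/6) ρ d³ = (π/6) × 1230 × (15.8)³ = 2.540 × 10^6 kg
E = ½ m v² = 0.5 × 2.540 × 10^6 × (16900)² = 3.627 × 10^14 J

E ≈ 3.63 × 10^14 J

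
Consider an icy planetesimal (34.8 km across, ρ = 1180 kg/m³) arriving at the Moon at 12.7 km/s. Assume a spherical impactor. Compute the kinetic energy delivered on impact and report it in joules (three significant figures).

d = 34800 m; v = 12700 m/s.
Mass m = (π/6) ρ d³ = (π/6) × 1180 × (34800)³ = 2.604 × 10^16 kg
E = ½ m v² = 0.5 × 2.604 × 10^16 × (12700)² = 2.100 × 10^24 J

E ≈ 2.10 × 10^24 J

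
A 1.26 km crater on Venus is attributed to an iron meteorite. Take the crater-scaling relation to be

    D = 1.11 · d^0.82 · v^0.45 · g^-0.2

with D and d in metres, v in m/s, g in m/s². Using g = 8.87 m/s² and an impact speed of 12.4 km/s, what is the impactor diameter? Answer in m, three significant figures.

d ≈ 51.3 m

Rearranging for d: d = [D / (1.11 · 12400^0.45 · 8.87^-0.2)]^(1/0.82).
D = 1260 m.
12400^0.45 = 69.51
8.87^-0.2 = 0.6463
Denominator = 1.11 × 69.51 × 0.6463 = 49.87
D / 49.87 = 1260 / 49.87 = 25.27
d = 25.27^(1/0.82) = 25.27^1.2195 = 51.34 m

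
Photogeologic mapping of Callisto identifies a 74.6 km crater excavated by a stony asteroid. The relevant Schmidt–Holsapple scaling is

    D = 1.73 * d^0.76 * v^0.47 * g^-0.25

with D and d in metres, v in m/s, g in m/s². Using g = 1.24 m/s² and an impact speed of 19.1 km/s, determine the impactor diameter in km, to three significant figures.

d ≈ 3.03 km

Rearranging for d: d = [D / (1.73 · 19100^0.47 · 1.24^-0.25)]^(1/0.76).
D = 74600 m.
19100^0.47 = 102.8
1.24^-0.25 = 0.9476
Denominator = 1.73 × 102.8 × 0.9476 = 168.5
D / 168.5 = 74600 / 168.5 = 442.7
d = 442.7^(1/0.76) = 442.7^1.3158 = 3032 m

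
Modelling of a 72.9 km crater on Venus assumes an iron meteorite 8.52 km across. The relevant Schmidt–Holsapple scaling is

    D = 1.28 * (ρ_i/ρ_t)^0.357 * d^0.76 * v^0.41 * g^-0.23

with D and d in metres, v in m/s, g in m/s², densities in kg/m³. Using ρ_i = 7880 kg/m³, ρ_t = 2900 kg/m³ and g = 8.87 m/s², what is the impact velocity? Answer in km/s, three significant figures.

Rearranging for v: v = [D / (1.28 · (7880/2900)^0.357 · 8520^0.76 · 8.87^-0.23)]^(1/0.41).
D = 72900 m.
(7880/2900)^0.357 = 1.429
8520^0.76 = 970.8
8.87^-0.23 = 0.6053
Denominator = 1.28 × 1.429 × 970.8 × 0.6053 = 1075
D / 1075 = 72900 / 1075 = 67.81
v = 67.81^(1/0.41) = 67.81^2.439 = 29277 m/s

v ≈ 29.3 km/s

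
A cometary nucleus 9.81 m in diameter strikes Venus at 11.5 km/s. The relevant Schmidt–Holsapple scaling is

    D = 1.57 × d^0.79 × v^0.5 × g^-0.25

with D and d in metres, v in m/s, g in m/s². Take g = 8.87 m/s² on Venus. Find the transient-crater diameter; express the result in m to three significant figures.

In SI units: v = 11500 m/s.
d^0.79 = 9.81^0.79 = 6.073
v^0.5 = 11500^0.5 = 107.2
g^-0.25 = 8.87^-0.25 = 0.5795
D = 1.57 × 6.073 × 107.2 × 0.5795 = 592.3 m

D ≈ 592 m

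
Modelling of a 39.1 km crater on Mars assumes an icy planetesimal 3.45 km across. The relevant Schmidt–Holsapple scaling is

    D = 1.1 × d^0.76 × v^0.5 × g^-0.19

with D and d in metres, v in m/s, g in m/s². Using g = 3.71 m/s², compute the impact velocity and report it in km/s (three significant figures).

Rearranging for v: v = [D / (1.1 · 3450^0.76 · 3.71^-0.19)]^(1/0.5).
D = 39100 m.
3450^0.76 = 488.4
3.71^-0.19 = 0.7795
Denominator = 1.1 × 488.4 × 0.7795 = 418.8
D / 418.8 = 39100 / 418.8 = 93.36
v = 93.36^(1/0.5) = 93.36^2 = 8716 m/s

v ≈ 8.72 km/s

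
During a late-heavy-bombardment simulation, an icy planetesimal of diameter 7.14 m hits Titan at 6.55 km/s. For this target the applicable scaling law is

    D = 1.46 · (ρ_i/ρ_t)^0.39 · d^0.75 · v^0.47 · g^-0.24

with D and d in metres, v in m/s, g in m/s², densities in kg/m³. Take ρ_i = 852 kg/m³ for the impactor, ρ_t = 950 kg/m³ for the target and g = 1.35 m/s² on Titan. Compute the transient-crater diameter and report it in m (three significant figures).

In SI units: v = 6550 m/s.
(ρ_i/ρ_t)^0.39 = (852/950)^0.39 = 0.9584
d^0.75 = 7.14^0.75 = 4.368
v^0.47 = 6550^0.47 = 62.18
g^-0.24 = 1.35^-0.24 = 0.9305
D = 1.46 × 0.9584 × 4.368 × 62.18 × 0.9305 = 353.6 m

D ≈ 354 m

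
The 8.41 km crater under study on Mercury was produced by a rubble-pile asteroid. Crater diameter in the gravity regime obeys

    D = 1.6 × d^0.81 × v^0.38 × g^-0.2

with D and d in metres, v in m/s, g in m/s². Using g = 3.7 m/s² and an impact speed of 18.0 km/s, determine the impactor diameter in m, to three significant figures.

Rearranging for d: d = [D / (1.6 · 18000^0.38 · 3.7^-0.2)]^(1/0.81).
D = 8410 m.
18000^0.38 = 41.40
3.7^-0.2 = 0.7698
Denominator = 1.6 × 41.40 × 0.7698 = 50.99
D / 50.99 = 8410 / 50.99 = 164.9
d = 164.9^(1/0.81) = 164.9^1.2346 = 546.2 m

d ≈ 546 m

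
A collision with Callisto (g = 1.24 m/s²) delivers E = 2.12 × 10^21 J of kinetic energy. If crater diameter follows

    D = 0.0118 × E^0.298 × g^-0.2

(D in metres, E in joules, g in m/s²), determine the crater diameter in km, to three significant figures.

D ≈ 25.6 km

E^0.298 = (2.12 × 10^21)^0.298 = 2.266 × 10^6
g^-0.2 = 1.24^-0.2 = 0.9579
D = 0.0118 × 2.266 × 10^6 × 0.9579 = 25613 m
   = 25.61 km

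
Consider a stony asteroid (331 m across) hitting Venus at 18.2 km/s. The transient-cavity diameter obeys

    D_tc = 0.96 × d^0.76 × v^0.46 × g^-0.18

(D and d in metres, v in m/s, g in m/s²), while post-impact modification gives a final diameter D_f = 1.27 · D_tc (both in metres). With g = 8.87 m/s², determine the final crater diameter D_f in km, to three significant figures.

D_f ≈ 6.17 km

v = 18200 m/s.
d^0.76 = 331^0.76 = 82.24
v^0.46 = 18200^0.46 = 91.12
g^-0.18 = 8.87^-0.18 = 0.6751
D_tc = 0.96 × 82.24 × 91.12 × 0.6751 = 4857 m
D_f = 1.27 × 4857 = 6168 m
     = 6.168 km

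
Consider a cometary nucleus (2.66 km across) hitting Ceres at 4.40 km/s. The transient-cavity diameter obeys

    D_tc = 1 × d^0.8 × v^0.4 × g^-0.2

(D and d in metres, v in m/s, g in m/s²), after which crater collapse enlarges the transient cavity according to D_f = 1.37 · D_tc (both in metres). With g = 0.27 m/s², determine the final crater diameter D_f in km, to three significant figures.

D_f ≈ 28.0 km

In SI: d = 2660 m, v = 4400 m/s.
d^0.8 = 2660^0.8 = 549.4
v^0.4 = 4400^0.4 = 28.67
g^-0.2 = 0.27^-0.2 = 1.299
D_tc = 1 × 549.4 × 28.67 × 1.299 = 20460 m
D_f = 1.37 × 20460 = 28030 m
     = 28.03 km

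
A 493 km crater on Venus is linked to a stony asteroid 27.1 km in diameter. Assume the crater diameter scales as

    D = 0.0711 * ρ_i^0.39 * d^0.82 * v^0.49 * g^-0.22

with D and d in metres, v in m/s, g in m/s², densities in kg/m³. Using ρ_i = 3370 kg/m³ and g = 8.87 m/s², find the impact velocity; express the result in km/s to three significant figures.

Rearranging for v: v = [D / (0.0711 · 3370^0.39 · 27100^0.82 · 8.87^-0.22)]^(1/0.49).
D = 493000 m.
3370^0.39 = 23.76
27100^0.82 = 4316
8.87^-0.22 = 0.6187
Denominator = 0.0711 × 23.76 × 4316 × 0.6187 = 4511
D / 4511 = 493000 / 4511 = 109.3
v = 109.3^(1/0.49) = 109.3^2.0408 = 14468 m/s

v ≈ 14.5 km/s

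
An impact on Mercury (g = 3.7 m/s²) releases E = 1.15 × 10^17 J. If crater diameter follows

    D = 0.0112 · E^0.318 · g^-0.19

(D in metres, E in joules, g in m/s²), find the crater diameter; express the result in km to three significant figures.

E^0.318 = (1.15 × 10^17)^0.318 = 2.663 × 10^5
g^-0.19 = 3.7^-0.19 = 0.7799
D = 0.0112 × 2.663 × 10^5 × 0.7799 = 2326 m
   = 2.326 km

D ≈ 2.33 km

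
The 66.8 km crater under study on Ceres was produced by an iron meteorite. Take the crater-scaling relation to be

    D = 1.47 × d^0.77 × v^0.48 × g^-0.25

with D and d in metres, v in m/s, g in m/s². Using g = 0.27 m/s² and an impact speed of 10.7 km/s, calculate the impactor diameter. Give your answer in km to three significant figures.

Rearranging for d: d = [D / (1.47 · 10700^0.48 · 0.27^-0.25)]^(1/0.77).
D = 66800 m.
10700^0.48 = 85.92
0.27^-0.25 = 1.387
Denominator = 1.47 × 85.92 × 1.387 = 175.2
D / 175.2 = 66800 / 175.2 = 381.3
d = 381.3^(1/0.77) = 381.3^1.2987 = 2251 m

d ≈ 2.25 km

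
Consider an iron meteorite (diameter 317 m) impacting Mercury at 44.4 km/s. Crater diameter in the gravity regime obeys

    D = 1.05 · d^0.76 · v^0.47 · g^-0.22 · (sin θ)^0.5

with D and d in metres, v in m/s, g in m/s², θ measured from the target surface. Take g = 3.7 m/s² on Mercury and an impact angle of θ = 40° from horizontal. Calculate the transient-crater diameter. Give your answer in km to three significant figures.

In SI units: v = 44400 m/s.
d^0.76 = 317^0.76 = 79.58
v^0.47 = 44400^0.47 = 152.9
g^-0.22 = 3.7^-0.22 = 0.7499
(sin 40°)^0.5 = 0.6428^0.5 = 0.8017
D = 1.05 × 79.58 × 152.9 × 0.7499 × 0.8017 = 7681 m
   = 7.681 km

D ≈ 7.68 km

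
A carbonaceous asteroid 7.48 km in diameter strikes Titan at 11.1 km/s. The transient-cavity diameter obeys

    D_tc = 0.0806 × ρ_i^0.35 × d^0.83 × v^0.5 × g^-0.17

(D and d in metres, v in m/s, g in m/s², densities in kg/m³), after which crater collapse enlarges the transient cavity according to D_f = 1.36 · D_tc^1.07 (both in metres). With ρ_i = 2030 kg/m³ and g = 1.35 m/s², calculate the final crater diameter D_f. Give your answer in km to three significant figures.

In SI: d = 7480 m, v = 11100 m/s.
ρ_i^0.35 = 2030^0.35 = 14.38
d^0.83 = 7480^0.83 = 1642
v^0.5 = 11100^0.5 = 105.4
g^-0.17 = 1.35^-0.17 = 0.9503
D_tc = 0.0806 × 14.38 × 1642 × 105.4 × 0.9503 = 1.906 × 10^5 m
D_f = 1.36 × (1.906 × 10^5)^1.07 = 6.071 × 10^5 m
     = 607.1 km

D_f ≈ 607 km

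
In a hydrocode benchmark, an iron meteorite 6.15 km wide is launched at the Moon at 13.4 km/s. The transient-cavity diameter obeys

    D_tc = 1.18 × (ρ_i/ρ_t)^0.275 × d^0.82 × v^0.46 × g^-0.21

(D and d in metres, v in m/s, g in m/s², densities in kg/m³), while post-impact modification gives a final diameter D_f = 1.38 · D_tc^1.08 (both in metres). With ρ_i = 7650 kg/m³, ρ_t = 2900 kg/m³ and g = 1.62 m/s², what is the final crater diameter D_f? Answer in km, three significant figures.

D_f ≈ 502 km

In SI: d = 6150 m, v = 13400 m/s.
(ρ_i/ρ_t)^0.275 = (7650/2900)^0.275 = 1.306
d^0.82 = 6150^0.82 = 1279
v^0.46 = 13400^0.46 = 79.15
g^-0.21 = 1.62^-0.21 = 0.9037
D_tc = 1.18 × 1.306 × 1279 × 79.15 × 0.9037 = 1.410 × 10^5 m
D_f = 1.38 × (1.410 × 10^5)^1.08 = 5.024 × 10^5 m
     = 502.4 km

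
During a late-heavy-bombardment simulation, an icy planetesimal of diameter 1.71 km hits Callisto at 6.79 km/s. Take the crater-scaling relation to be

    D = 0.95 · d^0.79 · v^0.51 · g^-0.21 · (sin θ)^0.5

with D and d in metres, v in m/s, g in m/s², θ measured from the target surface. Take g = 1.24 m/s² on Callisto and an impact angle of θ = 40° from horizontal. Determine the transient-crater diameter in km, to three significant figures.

D ≈ 23.5 km

In SI units: d = 1710 m, v = 6790 m/s.
d^0.79 = 1710^0.79 = 358.2
v^0.51 = 6790^0.51 = 90.00
g^-0.21 = 1.24^-0.21 = 0.9558
(sin 40°)^0.5 = 0.6428^0.5 = 0.8017
D = 0.95 × 358.2 × 90.00 × 0.9558 × 0.8017 = 23468 m
   = 23.47 km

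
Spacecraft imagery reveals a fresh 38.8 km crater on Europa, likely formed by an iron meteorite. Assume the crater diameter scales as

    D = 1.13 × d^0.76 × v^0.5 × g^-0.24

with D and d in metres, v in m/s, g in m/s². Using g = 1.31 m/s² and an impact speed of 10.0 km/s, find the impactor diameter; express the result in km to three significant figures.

d ≈ 2.36 km

Rearranging for d: d = [D / (1.13 · 10000^0.5 · 1.31^-0.24)]^(1/0.76).
D = 38800 m.
10000^0.5 = 100.0
1.31^-0.24 = 0.9372
Denominator = 1.13 × 100.0 × 0.9372 = 105.9
D / 105.9 = 38800 / 105.9 = 366.4
d = 366.4^(1/0.76) = 366.4^1.3158 = 2364 m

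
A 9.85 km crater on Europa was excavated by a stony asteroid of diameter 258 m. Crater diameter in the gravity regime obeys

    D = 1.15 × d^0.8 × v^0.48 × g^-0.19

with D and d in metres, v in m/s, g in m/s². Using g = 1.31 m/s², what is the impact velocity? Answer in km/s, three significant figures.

v ≈ 16.6 km/s

Rearranging for v: v = [D / (1.15 · 258^0.8 · 1.31^-0.19)]^(1/0.48).
D = 9850 m.
258^0.8 = 84.98
1.31^-0.19 = 0.9500
Denominator = 1.15 × 84.98 × 0.9500 = 92.84
D / 92.84 = 9850 / 92.84 = 106.1
v = 106.1^(1/0.48) = 106.1^2.0833 = 16602 m/s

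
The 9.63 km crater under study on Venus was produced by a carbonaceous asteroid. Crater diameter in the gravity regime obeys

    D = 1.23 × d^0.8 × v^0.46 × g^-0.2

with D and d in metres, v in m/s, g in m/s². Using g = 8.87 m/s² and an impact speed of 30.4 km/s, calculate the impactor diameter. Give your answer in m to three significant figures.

Rearranging for d: d = [D / (1.23 · 30400^0.46 · 8.87^-0.2)]^(1/0.8).
D = 9630 m.
30400^0.46 = 115.4
8.87^-0.2 = 0.6463
Denominator = 1.23 × 115.4 × 0.6463 = 91.74
D / 91.74 = 9630 / 91.74 = 105.0
d = 105.0^(1/0.8) = 105.0^1.25 = 336.1 m

d ≈ 336 m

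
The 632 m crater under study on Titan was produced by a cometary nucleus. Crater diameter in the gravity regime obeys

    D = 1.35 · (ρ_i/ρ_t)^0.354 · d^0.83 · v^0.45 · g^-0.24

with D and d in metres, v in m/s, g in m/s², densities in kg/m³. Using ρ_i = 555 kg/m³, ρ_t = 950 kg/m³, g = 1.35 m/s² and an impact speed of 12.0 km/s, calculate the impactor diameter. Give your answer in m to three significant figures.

d ≈ 13.9 m

Rearranging for d: d = [D / (1.35 · (555/950)^0.354 · 12000^0.45 · 1.35^-0.24)]^(1/0.83).
(555/950)^0.354 = 0.8267
12000^0.45 = 68.49
1.35^-0.24 = 0.9305
Denominator = 1.35 × 0.8267 × 68.49 × 0.9305 = 71.13
D / 71.13 = 632 / 71.13 = 8.885
d = 8.885^(1/0.83) = 8.885^1.2048 = 13.90 m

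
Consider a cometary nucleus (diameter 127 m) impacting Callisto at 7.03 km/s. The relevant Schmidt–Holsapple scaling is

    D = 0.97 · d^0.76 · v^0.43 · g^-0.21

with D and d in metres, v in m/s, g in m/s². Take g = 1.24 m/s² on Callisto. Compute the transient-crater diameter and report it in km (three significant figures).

D ≈ 1.66 km

In SI units: v = 7030 m/s.
d^0.76 = 127^0.76 = 39.71
v^0.43 = 7030^0.43 = 45.10
g^-0.21 = 1.24^-0.21 = 0.9558
D = 0.97 × 39.71 × 45.10 × 0.9558 = 1660 m
   = 1.660 km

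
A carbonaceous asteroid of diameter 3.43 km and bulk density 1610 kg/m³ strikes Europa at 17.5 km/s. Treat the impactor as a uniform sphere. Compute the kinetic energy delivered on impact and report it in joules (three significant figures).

E ≈ 5.21 × 10^21 J

d = 3430 m; v = 17500 m/s.
Mass m = (π/6) ρ d³ = (π/6) × 1610 × (3430)³ = 3.402 × 10^13 kg
E = ½ m v² = 0.5 × 3.402 × 10^13 × (17500)² = 5.209 × 10^21 J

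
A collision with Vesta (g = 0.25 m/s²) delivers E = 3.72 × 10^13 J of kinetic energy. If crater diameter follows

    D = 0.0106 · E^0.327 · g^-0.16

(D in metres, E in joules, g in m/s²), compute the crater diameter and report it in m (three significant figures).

D ≈ 362 m

E^0.327 = (3.72 × 10^13)^0.327 = 2.739 × 10^4
g^-0.16 = 0.25^-0.16 = 1.248
D = 0.0106 × 2.739 × 10^4 × 1.248 = 362.3 m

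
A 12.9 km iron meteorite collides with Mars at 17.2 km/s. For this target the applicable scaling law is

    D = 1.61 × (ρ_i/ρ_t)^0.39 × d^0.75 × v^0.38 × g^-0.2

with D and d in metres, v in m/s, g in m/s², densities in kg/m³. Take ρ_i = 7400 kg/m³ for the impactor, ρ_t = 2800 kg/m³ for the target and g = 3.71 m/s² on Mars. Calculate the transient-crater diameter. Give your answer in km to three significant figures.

In SI units: d = 12900 m, v = 17200 m/s.
(ρ_i/ρ_t)^0.39 = (7400/2800)^0.39 = 1.461
d^0.75 = 12900^0.75 = 1210
v^0.38 = 17200^0.38 = 40.69
g^-0.2 = 3.71^-0.2 = 0.7694
D = 1.61 × 1.461 × 1210 × 40.69 × 0.7694 = 89105 m
   = 89.10 km

D ≈ 89.1 km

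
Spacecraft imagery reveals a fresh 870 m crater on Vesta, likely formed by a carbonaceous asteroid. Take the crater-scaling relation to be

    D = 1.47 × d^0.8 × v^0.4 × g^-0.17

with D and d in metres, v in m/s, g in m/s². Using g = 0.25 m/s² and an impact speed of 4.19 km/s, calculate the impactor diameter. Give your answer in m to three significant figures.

d ≈ 33.6 m

Rearranging for d: d = [D / (1.47 · 4190^0.4 · 0.25^-0.17)]^(1/0.8).
4190^0.4 = 28.11
0.25^-0.17 = 1.266
Denominator = 1.47 × 28.11 × 1.266 = 52.31
D / 52.31 = 870 / 52.31 = 16.63
d = 16.63^(1/0.8) = 16.63^1.25 = 33.58 m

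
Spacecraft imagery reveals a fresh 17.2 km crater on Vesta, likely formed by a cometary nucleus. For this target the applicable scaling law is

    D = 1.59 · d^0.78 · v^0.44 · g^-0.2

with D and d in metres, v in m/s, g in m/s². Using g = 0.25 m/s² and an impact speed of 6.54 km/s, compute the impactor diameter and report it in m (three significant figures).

d ≈ 733 m

Rearranging for d: d = [D / (1.59 · 6540^0.44 · 0.25^-0.2)]^(1/0.78).
D = 17200 m.
6540^0.44 = 47.74
0.25^-0.2 = 1.320
Denominator = 1.59 × 47.74 × 1.320 = 100.2
D / 100.2 = 17200 / 100.2 = 171.7
d = 171.7^(1/0.78) = 171.7^1.2821 = 733.2 m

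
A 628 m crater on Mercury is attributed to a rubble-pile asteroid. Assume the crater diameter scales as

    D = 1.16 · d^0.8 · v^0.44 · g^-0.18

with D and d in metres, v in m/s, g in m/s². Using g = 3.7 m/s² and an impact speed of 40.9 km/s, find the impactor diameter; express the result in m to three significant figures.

Rearranging for d: d = [D / (1.16 · 40900^0.44 · 3.7^-0.18)]^(1/0.8).
40900^0.44 = 106.9
3.7^-0.18 = 0.7902
Denominator = 1.16 × 106.9 × 0.7902 = 97.99
D / 97.99 = 628 / 97.99 = 6.409
d = 6.409^(1/0.8) = 6.409^1.25 = 10.20 m

d ≈ 10.2 m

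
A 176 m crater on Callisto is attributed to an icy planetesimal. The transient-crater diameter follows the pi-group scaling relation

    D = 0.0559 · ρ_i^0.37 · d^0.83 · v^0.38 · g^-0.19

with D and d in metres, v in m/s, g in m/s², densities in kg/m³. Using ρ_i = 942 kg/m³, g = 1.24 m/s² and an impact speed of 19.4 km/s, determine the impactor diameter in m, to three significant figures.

d ≈ 8.85 m

Rearranging for d: d = [D / (0.0559 · 942^0.37 · 19400^0.38 · 1.24^-0.19)]^(1/0.83).
942^0.37 = 12.60
19400^0.38 = 42.60
1.24^-0.19 = 0.9600
Denominator = 0.0559 × 12.60 × 42.60 × 0.9600 = 28.80
D / 28.80 = 176 / 28.80 = 6.111
d = 6.111^(1/0.83) = 6.111^1.2048 = 8.853 m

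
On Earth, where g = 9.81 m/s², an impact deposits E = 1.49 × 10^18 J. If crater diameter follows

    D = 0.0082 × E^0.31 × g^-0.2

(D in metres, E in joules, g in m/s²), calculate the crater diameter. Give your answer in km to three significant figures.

D ≈ 2.23 km

E^0.31 = (1.49 × 10^18)^0.31 = 4.302 × 10^5
g^-0.2 = 9.81^-0.2 = 0.6334
D = 0.0082 × 4.302 × 10^5 × 0.6334 = 2234 m
   = 2.234 km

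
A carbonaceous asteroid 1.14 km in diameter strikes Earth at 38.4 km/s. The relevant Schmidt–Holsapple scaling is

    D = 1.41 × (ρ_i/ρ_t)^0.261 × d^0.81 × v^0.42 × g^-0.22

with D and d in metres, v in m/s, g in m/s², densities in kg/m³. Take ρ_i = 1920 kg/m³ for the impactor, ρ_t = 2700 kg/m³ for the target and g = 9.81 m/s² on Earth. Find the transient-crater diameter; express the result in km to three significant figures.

D ≈ 19.7 km

In SI units: d = 1140 m, v = 38400 m/s.
(ρ_i/ρ_t)^0.261 = (1920/2700)^0.261 = 0.9149
d^0.81 = 1140^0.81 = 299.3
v^0.42 = 38400^0.42 = 84.22
g^-0.22 = 9.81^-0.22 = 0.6051
D = 1.41 × 0.9149 × 299.3 × 84.22 × 0.6051 = 19676 m
   = 19.68 km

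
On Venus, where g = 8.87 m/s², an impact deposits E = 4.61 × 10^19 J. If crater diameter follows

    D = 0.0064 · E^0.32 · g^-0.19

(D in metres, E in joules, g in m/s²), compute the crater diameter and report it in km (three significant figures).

E^0.32 = (4.61 × 10^19)^0.32 = 1.961 × 10^6
g^-0.19 = 8.87^-0.19 = 0.6605
D = 0.0064 × 1.961 × 10^6 × 0.6605 = 8290 m
   = 8.290 km

D ≈ 8.29 km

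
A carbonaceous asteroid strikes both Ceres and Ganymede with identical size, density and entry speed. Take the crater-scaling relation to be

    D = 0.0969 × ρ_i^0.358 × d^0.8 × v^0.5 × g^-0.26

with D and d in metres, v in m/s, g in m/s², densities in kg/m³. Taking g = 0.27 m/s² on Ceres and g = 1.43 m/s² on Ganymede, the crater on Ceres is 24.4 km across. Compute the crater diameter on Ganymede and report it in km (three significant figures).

All impactor-dependent factors cancel in the ratio, leaving D_Ganymede/D_Ceres = (g_Ganymede/g_Ceres)^-0.26.
(1.43/0.27)^-0.26 = 5.296^-0.26 = 0.6483
D_Ganymede = 0.6483 × 24.4 km = 15.8 km

D ≈ 15.8 km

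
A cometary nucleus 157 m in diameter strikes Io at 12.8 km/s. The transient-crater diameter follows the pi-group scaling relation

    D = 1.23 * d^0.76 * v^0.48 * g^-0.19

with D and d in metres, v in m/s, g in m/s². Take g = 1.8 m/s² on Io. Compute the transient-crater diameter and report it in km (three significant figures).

D ≈ 4.81 km

In SI units: v = 12800 m/s.
d^0.76 = 157^0.76 = 46.65
v^0.48 = 12800^0.48 = 93.64
g^-0.19 = 1.8^-0.19 = 0.8943
D = 1.23 × 46.65 × 93.64 × 0.8943 = 4805 m
   = 4.805 km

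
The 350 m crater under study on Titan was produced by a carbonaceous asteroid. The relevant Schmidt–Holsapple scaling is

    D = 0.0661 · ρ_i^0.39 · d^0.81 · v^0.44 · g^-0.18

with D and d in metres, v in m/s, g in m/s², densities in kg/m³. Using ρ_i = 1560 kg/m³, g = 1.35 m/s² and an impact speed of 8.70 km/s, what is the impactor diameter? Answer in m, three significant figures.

Rearranging for d: d = [D / (0.0661 · 1560^0.39 · 8700^0.44 · 1.35^-0.18)]^(1/0.81).
1560^0.39 = 17.59
8700^0.44 = 54.12
1.35^-0.18 = 0.9474
Denominator = 0.0661 × 17.59 × 54.12 × 0.9474 = 59.62
D / 59.62 = 350 / 59.62 = 5.871
d = 5.871^(1/0.81) = 5.871^1.2346 = 8.893 m

d ≈ 8.89 m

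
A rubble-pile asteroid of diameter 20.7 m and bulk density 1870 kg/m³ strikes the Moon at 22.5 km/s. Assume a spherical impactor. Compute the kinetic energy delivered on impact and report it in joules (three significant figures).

E ≈ 2.20 × 10^15 J

v = 22500 m/s.
Mass m = (π/6) ρ d³ = (π/6) × 1870 × (20.7)³ = 8.685 × 10^6 kg
E = ½ m v² = 0.5 × 8.685 × 10^6 × (22500)² = 2.198 × 10^15 J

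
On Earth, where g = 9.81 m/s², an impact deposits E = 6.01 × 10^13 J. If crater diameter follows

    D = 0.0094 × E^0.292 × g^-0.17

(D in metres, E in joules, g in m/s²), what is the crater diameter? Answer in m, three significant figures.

D ≈ 67.3 m

E^0.292 = (6.01 × 10^13)^0.292 = 1.055 × 10^4
g^-0.17 = 9.81^-0.17 = 0.6783
D = 0.0094 × 1.055 × 10^4 × 0.6783 = 67.27 m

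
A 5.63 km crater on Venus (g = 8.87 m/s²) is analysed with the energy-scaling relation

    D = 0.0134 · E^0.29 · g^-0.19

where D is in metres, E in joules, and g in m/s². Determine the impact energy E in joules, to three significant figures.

Rearranging: E = [D / (0.0134 · g^-0.19)]^(1/0.29).
D = 5630 m.
g^-0.19 = 8.87^-0.19 = 0.6605
D / (0.0134 × 0.6605) = 5630 / (8.851 × 10^-3) = 6.361 × 10^5
E = (6.361 × 10^5)^3.4483 = 1.029 × 10^20 J

E ≈ 1.03 × 10^20 J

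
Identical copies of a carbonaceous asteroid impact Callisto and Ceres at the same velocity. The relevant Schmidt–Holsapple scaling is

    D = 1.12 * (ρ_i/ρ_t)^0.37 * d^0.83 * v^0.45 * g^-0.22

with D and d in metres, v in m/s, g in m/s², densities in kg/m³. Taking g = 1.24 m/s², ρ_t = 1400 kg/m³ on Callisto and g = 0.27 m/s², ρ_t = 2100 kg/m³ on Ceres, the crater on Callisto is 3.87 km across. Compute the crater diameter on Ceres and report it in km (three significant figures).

D ≈ 4.66 km

The impactor-only factors (d, v, ρ_i) cancel in the ratio, leaving D_Ceres/D_Callisto = (g_Ceres/g_Callisto)^-0.22 · (ρ_t,Callisto/ρ_t,Ceres)^0.37.
(0.27/1.24)^-0.22 = 0.2177^-0.22 = 1.399
(1400/2100)^0.37 = 0.6667^0.37 = 0.8607
Ratio = 1.399 × 0.8607 = 1.204
D_Ceres = 1.204 × 3.87 km = 4.66 km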